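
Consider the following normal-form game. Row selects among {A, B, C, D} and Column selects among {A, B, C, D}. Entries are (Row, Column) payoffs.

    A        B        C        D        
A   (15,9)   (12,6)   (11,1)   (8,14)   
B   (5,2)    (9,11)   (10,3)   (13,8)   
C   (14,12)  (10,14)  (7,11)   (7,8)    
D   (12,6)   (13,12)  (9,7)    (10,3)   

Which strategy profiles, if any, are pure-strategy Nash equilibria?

A profile is a Nash equilibrium when each player is best-responding to the other.
Row's best responses — vs A: A (payoff 15); vs B: D (payoff 13); vs C: A (payoff 11); vs D: B (payoff 13).
Column's best responses — vs A: D (payoff 14); vs B: B (payoff 11); vs C: B (payoff 14); vs D: B (payoff 12).
The only mutual best response is (D, B); neither player gains by switching there.

(D, B)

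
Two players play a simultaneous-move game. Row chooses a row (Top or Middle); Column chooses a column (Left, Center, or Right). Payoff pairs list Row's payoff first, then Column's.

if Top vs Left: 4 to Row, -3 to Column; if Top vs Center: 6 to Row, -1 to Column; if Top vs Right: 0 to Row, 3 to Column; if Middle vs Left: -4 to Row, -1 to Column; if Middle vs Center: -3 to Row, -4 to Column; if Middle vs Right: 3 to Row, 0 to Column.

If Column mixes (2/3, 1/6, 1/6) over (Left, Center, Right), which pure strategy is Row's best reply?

Compute Row's expected payoff from each pure strategy against the given mix.
Top: (2/3)·4 + (1/6)·6 + (1/6)·0 = 11/3
Middle: (2/3)·(-4) + (1/6)·(-3) + (1/6)·3 = -8/3
Highest expected payoff is 11/3, from Top.

Top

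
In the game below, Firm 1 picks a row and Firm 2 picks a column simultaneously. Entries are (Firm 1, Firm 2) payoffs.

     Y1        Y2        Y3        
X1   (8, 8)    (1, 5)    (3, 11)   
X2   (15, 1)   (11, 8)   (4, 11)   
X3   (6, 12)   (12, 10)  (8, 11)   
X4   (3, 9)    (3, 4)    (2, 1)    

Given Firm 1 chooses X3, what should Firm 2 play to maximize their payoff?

With Firm 1 fixed at X3, Firm 2's payoffs are: Y1 → 12, Y2 → 10, Y3 → 11.
The maximum is 12, achieved by Y1.

Y1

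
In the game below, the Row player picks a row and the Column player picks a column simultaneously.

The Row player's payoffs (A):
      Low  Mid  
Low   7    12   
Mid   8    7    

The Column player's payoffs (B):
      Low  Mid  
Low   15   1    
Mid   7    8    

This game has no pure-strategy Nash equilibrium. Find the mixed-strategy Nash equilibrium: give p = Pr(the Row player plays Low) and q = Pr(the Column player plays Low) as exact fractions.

p = 1/15, q = 5/6

In a mixed NE each player is indifferent between their pure strategies, so the opponent's mix sets the indifference.
The Column player indifferent between Low and Mid: p·15 + (1−p)·7 = p·1 + (1−p)·8 ⟹ 7 + 8p = 8 + (-7)p ⟹ p = 1/15.
The Row player indifferent between Low and Mid: q·7 + (1−q)·12 = q·8 + (1−q)·7 ⟹ 12 + (-5)q = 7 + 1q ⟹ q = 5/6.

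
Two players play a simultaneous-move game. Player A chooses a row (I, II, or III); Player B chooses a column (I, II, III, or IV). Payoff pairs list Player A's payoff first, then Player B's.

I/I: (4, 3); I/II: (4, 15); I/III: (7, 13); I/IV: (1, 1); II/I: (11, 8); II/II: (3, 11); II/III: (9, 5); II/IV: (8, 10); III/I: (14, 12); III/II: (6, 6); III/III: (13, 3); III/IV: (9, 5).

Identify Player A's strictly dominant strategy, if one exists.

Check whether one of Player A's strategies beats all alternatives regardless of what the opponent does.
III strictly dominates: vs I: 14 > each of {4, 11}; vs II: 6 > each of {4, 3}; vs III: 13 > each of {7, 9}; vs IV: 9 > each of {1, 8}.

III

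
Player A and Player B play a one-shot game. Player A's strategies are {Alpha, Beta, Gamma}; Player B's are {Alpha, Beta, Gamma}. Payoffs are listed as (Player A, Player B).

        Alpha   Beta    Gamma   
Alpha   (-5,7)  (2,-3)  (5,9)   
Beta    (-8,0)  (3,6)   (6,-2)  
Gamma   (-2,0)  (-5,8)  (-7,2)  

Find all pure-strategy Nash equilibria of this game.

A profile is a Nash equilibrium when each player is best-responding to the other.
Player A's best responses — vs Alpha: Gamma (payoff -2); vs Beta: Beta (payoff 3); vs Gamma: Beta (payoff 6).
Player B's best responses — vs Alpha: Gamma (payoff 9); vs Beta: Beta (payoff 6); vs Gamma: Beta (payoff 8).
The only mutual best response is (Beta, Beta); neither player gains by switching there.

(Beta, Beta)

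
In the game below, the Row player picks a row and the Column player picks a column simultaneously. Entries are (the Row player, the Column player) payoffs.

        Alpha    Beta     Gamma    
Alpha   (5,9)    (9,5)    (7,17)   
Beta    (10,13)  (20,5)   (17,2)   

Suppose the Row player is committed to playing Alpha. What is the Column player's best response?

Gamma

With the Row player fixed at Alpha, the Column player's payoffs are: Alpha → 9, Beta → 5, Gamma → 17.
The maximum is 17, achieved by Gamma.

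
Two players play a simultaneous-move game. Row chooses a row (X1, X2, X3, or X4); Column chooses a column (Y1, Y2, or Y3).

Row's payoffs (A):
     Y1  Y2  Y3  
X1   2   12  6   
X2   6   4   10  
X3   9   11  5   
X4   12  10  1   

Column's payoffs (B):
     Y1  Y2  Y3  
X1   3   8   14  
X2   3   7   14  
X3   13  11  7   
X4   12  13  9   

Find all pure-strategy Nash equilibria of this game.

Check mutual best responses: a cell is a NE iff neither player can gain by unilaterally deviating.
Row's best responses — vs Y1: X4 (payoff 12); vs Y2: X1 (payoff 12); vs Y3: X2 (payoff 10).
Column's best responses — vs X1: Y3 (payoff 14); vs X2: Y3 (payoff 14); vs X3: Y1 (payoff 13); vs X4: Y2 (payoff 13).
The only mutual best response is (X2, Y3); neither player gains by switching there.

(X2, Y3)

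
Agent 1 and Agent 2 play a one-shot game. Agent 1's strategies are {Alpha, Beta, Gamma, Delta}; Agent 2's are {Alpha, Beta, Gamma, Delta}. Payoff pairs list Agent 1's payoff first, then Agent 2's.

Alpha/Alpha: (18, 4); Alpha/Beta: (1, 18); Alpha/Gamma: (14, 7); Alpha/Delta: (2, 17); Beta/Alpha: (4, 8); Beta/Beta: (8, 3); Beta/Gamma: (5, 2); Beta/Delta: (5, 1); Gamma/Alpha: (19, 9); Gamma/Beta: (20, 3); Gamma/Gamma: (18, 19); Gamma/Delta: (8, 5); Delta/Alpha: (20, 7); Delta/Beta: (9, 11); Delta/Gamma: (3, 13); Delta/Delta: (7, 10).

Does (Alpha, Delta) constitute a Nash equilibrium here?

Holding Agent 2 at Delta: Agent 1 gets 2 from Alpha but could get 8 by switching to Gamma. Agent 1 has a profitable deviation.

No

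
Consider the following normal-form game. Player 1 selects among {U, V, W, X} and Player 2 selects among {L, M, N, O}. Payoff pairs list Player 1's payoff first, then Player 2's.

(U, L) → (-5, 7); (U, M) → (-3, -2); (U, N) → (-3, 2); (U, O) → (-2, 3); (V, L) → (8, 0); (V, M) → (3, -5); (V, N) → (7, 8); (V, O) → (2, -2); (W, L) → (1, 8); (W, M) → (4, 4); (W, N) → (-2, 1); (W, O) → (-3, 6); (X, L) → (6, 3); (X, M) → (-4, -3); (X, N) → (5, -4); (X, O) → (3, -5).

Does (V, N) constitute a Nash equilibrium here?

Holding Player 2 at N: Player 1 gets 7 from V, versus -3 from U, -2 from W, 5 from X. No profitable deviation for Player 1.
Holding Player 1 at V: Player 2 gets 8 from N, versus 0 from L, -5 from M, -2 from O. No profitable deviation for Player 2 either.

Yes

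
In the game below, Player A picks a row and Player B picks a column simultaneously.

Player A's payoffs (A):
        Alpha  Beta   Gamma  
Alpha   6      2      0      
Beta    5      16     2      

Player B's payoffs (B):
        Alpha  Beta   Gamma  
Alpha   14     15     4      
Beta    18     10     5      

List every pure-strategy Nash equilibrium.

There is no pure-strategy Nash equilibrium

Check mutual best responses: a cell is a NE iff neither player can gain by unilaterally deviating.
Player A's best responses — vs Alpha: Alpha (payoff 6); vs Beta: Beta (payoff 16); vs Gamma: Beta (payoff 2).
Player B's best responses — vs Alpha: Beta (payoff 15); vs Beta: Alpha (payoff 18).
No cell has both players best-responding. For instance, Player A's best reply to Alpha is Alpha, but against Alpha Player B prefers Beta over Alpha.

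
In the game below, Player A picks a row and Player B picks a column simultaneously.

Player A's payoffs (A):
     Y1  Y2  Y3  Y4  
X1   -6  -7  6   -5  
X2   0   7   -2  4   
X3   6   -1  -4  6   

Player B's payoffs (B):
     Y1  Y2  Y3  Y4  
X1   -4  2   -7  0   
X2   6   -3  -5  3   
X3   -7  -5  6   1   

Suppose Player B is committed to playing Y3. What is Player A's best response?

X1

With Player B fixed at Y3, Player A's payoffs are: X1 → 6, X2 → -2, X3 → -4.
The maximum is 6, achieved by X1.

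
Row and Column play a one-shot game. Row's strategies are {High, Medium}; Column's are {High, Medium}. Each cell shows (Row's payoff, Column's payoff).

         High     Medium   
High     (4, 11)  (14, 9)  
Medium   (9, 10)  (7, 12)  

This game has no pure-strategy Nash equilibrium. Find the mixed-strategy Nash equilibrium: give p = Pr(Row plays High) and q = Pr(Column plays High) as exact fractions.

p = 1/2, q = 7/12

Each player's mixing probability is pinned down by making the *other* player indifferent.
Column indifferent between High and Medium: p·11 + (1−p)·10 = p·9 + (1−p)·12 ⟹ 10 + 1p = 12 + (-3)p ⟹ p = 1/2.
Row indifferent between High and Medium: q·4 + (1−q)·14 = q·9 + (1−q)·7 ⟹ 14 + (-10)q = 7 + 2q ⟹ q = 7/12.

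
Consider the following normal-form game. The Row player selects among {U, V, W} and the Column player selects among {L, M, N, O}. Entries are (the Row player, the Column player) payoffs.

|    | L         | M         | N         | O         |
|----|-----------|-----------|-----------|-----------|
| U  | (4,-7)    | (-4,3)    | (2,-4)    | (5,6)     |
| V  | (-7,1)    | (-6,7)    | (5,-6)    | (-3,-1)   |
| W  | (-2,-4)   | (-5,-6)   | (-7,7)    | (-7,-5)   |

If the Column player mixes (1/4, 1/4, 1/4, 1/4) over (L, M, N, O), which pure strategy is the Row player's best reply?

Compute the Row player's expected payoff from each pure strategy against the given mix.
U: (1/4)·4 + (1/4)·(-4) + (1/4)·2 + (1/4)·5 = 7/4
V: (1/4)·(-7) + (1/4)·(-6) + (1/4)·5 + (1/4)·(-3) = -11/4
W: (1/4)·(-2) + (1/4)·(-5) + (1/4)·(-7) + (1/4)·(-7) = -21/4
Highest expected payoff is 7/4, from U.

U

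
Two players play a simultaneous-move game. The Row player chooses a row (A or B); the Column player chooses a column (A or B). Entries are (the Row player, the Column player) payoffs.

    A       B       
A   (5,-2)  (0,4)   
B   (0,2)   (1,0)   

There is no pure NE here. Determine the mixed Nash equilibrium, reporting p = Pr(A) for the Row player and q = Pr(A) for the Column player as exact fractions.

p = 1/4, q = 1/6

Each player's mixing probability is pinned down by making the *other* player indifferent.
The Column player indifferent between A and B: p·(-2) + (1−p)·2 = p·4 + (1−p)·0 ⟹ 2 + (-4)p = 0 + 4p ⟹ p = 1/4.
The Row player indifferent between A and B: q·5 + (1−q)·0 = q·0 + (1−q)·1 ⟹ 0 + 5q = 1 + (-1)q ⟹ q = 1/6.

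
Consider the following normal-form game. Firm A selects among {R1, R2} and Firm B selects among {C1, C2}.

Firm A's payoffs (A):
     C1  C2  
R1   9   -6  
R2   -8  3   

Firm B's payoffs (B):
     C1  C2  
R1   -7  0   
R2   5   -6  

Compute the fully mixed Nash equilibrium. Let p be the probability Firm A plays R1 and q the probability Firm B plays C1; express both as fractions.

p = 11/18, q = 9/26

Each player's mixing probability is pinned down by making the *other* player indifferent.
Firm B indifferent between C1 and C2: p·(-7) + (1−p)·5 = p·0 + (1−p)·(-6) ⟹ 5 + (-12)p = (-6) + 6p ⟹ p = 11/18.
Firm A indifferent between R1 and R2: q·9 + (1−q)·(-6) = q·(-8) + (1−q)·3 ⟹ (-6) + 15q = 3 + (-11)q ⟹ q = 9/26.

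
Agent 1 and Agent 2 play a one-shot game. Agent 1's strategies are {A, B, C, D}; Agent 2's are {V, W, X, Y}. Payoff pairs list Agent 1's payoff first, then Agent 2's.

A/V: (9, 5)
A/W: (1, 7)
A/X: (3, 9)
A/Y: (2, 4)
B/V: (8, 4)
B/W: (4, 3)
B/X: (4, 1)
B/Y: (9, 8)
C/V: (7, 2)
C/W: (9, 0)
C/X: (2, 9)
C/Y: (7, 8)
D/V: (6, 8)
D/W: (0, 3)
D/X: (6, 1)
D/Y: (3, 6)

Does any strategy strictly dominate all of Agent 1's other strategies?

Check whether one of Agent 1's strategies beats all alternatives regardless of what the opponent does.
A is not dominant: against W, B gives 4 > 1.
B is not dominant: against V, A gives 9 > 8.
C is not dominant: against V, A gives 9 > 7.
D is not dominant: against V, A gives 9 > 6.
No single strategy is best against every opponent action.

No strictly dominant strategy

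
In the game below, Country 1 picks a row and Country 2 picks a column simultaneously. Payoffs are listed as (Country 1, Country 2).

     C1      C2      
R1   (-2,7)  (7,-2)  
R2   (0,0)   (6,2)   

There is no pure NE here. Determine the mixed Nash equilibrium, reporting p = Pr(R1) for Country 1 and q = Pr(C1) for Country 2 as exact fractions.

In a mixed NE each player is indifferent between their pure strategies, so the opponent's mix sets the indifference.
Country 2 indifferent between C1 and C2: p·7 + (1−p)·0 = p·(-2) + (1−p)·2 ⟹ 0 + 7p = 2 + (-4)p ⟹ p = 2/11.
Country 1 indifferent between R1 and R2: q·(-2) + (1−q)·7 = q·0 + (1−q)·6 ⟹ 7 + (-9)q = 6 + (-6)q ⟹ q = 1/3.

p = 2/11, q = 1/3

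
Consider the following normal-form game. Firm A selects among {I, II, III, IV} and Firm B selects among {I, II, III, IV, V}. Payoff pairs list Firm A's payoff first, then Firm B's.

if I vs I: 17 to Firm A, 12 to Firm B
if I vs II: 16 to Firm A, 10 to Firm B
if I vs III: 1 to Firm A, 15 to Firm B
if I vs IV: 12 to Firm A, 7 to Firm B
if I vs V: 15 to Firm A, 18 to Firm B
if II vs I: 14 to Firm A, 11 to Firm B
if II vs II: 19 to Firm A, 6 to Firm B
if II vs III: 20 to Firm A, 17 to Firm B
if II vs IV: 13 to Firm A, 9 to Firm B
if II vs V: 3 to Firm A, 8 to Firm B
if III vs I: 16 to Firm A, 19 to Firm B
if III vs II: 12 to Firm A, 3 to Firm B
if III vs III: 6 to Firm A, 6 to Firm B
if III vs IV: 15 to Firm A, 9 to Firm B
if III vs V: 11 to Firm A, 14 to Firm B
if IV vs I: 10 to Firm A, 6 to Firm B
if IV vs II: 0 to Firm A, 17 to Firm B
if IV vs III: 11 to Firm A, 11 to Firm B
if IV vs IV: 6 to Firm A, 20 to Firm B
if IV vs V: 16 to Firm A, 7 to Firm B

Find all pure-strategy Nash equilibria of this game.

(II, III)

Find each player's best response to every opponent strategy; NE are the intersections.
Firm A's best responses — vs I: I (payoff 17); vs II: II (payoff 19); vs III: II (payoff 20); vs IV: III (payoff 15); vs V: IV (payoff 16).
Firm B's best responses — vs I: V (payoff 18); vs II: III (payoff 17); vs III: I (payoff 19); vs IV: IV (payoff 20).
The only mutual best response is (II, III); neither player gains by switching there.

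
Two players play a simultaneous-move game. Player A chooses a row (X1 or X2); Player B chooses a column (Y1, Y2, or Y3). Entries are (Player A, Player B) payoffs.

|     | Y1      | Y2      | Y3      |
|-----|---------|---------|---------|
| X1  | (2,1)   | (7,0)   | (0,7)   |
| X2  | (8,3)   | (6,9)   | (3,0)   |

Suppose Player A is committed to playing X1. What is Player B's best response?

Y3

With Player A fixed at X1, Player B's payoffs are: Y1 → 1, Y2 → 0, Y3 → 7.
The maximum is 7, achieved by Y3.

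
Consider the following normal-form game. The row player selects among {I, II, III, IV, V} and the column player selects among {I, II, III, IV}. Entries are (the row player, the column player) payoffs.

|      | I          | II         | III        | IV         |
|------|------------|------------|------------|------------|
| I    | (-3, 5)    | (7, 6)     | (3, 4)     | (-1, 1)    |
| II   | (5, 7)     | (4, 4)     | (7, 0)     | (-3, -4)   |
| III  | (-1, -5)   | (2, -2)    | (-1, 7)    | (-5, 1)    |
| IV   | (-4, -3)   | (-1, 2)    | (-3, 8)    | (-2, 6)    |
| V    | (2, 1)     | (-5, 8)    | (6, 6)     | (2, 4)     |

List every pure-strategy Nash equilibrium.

A profile is a Nash equilibrium when each player is best-responding to the other.
The row player's best responses — vs I: II (payoff 5); vs II: I (payoff 7); vs III: II (payoff 7); vs IV: V (payoff 2).
The column player's best responses — vs I: II (payoff 6); vs II: I (payoff 7); vs III: III (payoff 7); vs IV: III (payoff 8); vs V: II (payoff 8).
Mutual best responses occur at (I, II) and (II, I); at each, neither player gains by switching.

(I, II) and (II, I)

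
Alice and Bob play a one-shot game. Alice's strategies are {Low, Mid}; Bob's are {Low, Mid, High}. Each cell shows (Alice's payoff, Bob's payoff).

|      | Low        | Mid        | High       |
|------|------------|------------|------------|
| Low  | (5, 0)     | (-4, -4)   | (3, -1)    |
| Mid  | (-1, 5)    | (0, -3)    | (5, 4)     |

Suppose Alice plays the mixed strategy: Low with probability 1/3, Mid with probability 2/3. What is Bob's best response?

Compute Bob's expected payoff from each pure strategy against the given mix.
Low: (1/3)·0 + (2/3)·5 = 10/3
Mid: (1/3)·(-4) + (2/3)·(-3) = -10/3
High: (1/3)·(-1) + (2/3)·4 = 7/3
Highest expected payoff is 10/3, from Low.

Low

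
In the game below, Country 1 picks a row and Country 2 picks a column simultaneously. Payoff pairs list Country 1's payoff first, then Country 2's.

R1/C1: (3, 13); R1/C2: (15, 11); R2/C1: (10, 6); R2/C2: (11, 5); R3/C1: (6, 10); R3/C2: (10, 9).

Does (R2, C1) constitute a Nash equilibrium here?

Holding Country 2 at C1: Country 1 gets 10 from R2, versus 3 from R1, 6 from R3. No profitable deviation for Country 1.
Holding Country 1 at R2: Country 2 gets 6 from C1, versus 5 from C2. No profitable deviation for Country 2 either.

Yes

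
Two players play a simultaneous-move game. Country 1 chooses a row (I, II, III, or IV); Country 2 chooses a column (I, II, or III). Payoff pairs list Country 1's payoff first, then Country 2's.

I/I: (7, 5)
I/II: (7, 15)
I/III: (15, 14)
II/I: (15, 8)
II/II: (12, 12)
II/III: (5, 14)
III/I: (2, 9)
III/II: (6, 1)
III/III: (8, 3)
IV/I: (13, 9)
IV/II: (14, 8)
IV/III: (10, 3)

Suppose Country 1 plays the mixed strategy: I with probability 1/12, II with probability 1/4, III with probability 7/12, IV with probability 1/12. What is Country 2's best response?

Country 2's best reply maximizes expected payoff against the mix.
I: (1/12)·5 + (1/4)·8 + (7/12)·9 + (1/12)·9 = 101/12
II: (1/12)·15 + (1/4)·12 + (7/12)·1 + (1/12)·8 = 11/2
III: (1/12)·14 + (1/4)·14 + (7/12)·3 + (1/12)·3 = 20/3
Highest expected payoff is 101/12, from I.

I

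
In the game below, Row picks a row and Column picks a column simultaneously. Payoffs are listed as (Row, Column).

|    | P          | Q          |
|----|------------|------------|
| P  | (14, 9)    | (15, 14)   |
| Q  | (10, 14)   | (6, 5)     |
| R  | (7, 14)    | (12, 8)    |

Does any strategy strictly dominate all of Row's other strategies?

P

Check whether one of Row's strategies beats all alternatives regardless of what the opponent does.
P strictly dominates: vs P: 14 > each of {10, 7}; vs Q: 15 > each of {6, 12}.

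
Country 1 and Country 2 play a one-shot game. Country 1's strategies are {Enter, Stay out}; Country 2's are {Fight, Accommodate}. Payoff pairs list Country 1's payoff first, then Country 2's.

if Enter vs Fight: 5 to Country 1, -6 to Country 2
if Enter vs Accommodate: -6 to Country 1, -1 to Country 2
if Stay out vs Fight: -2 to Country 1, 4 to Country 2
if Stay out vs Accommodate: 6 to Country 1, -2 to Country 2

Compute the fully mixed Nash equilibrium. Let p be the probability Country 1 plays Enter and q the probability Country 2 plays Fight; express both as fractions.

In a mixed NE each player is indifferent between their pure strategies, so the opponent's mix sets the indifference.
Country 2 indifferent between Fight and Accommodate: p·(-6) + (1−p)·4 = p·(-1) + (1−p)·(-2) ⟹ 4 + (-10)p = (-2) + 1p ⟹ p = 6/11.
Country 1 indifferent between Enter and Stay out: q·5 + (1−q)·(-6) = q·(-2) + (1−q)·6 ⟹ (-6) + 11q = 6 + (-8)q ⟹ q = 12/19.

p = 6/11, q = 12/19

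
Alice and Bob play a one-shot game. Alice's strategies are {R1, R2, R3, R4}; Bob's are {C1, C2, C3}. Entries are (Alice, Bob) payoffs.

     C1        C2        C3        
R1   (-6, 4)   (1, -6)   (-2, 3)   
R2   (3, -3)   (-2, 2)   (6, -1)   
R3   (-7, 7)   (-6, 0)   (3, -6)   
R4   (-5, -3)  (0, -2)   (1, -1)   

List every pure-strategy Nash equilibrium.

No pure-strategy Nash equilibrium

Check mutual best responses: a cell is a NE iff neither player can gain by unilaterally deviating.
Alice's best responses — vs C1: R2 (payoff 3); vs C2: R1 (payoff 1); vs C3: R2 (payoff 6).
Bob's best responses — vs R1: C1 (payoff 4); vs R2: C2 (payoff 2); vs R3: C1 (payoff 7); vs R4: C3 (payoff -1).
No cell has both players best-responding. For instance, Alice's best reply to C3 is R2, but against R2 Bob prefers C2 over C3.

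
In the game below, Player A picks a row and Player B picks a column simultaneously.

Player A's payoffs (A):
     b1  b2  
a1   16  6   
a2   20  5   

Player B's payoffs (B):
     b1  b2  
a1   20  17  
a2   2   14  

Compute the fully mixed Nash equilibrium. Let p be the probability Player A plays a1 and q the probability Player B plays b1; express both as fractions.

p = 4/5, q = 1/5

In a mixed NE each player is indifferent between their pure strategies, so the opponent's mix sets the indifference.
Player B indifferent between b1 and b2: p·20 + (1−p)·2 = p·17 + (1−p)·14 ⟹ 2 + 18p = 14 + 3p ⟹ p = 4/5.
Player A indifferent between a1 and a2: q·16 + (1−q)·6 = q·20 + (1−q)·5 ⟹ 6 + 10q = 5 + 15q ⟹ q = 1/5.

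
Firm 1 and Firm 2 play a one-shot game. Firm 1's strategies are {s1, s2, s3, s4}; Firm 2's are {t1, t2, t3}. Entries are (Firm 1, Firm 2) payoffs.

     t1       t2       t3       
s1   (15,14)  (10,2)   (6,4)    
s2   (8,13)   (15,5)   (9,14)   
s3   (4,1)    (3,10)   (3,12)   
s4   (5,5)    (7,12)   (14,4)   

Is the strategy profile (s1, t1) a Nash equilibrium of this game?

Yes

Holding Firm 2 at t1: Firm 1 gets 15 from s1, versus 8 from s2, 4 from s3, 5 from s4. No profitable deviation for Firm 1.
Holding Firm 1 at s1: Firm 2 gets 14 from t1, versus 2 from t2, 4 from t3. No profitable deviation for Firm 2 either.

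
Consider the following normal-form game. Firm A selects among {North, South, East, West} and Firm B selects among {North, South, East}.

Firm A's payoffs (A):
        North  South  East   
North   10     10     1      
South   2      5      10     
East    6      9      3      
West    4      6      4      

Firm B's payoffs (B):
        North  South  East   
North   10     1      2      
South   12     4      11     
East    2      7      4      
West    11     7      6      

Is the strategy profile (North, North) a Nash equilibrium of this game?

Holding Firm B at North: Firm A gets 10 from North, versus 2 from South, 6 from East, 4 from West. No profitable deviation for Firm A.
Holding Firm A at North: Firm B gets 10 from North, versus 1 from South, 2 from East. No profitable deviation for Firm B either.

Yes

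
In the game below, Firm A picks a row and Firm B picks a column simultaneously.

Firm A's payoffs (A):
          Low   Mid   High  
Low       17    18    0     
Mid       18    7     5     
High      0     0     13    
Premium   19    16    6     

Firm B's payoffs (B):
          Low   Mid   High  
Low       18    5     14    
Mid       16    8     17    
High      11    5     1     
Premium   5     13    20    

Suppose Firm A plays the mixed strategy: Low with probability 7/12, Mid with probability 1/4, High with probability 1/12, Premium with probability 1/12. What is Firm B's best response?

Low

Firm B's best reply maximizes expected payoff against the mix.
Low: (7/12)·18 + (1/4)·16 + (1/12)·11 + (1/12)·5 = 95/6
Mid: (7/12)·5 + (1/4)·8 + (1/12)·5 + (1/12)·13 = 77/12
High: (7/12)·14 + (1/4)·17 + (1/12)·1 + (1/12)·20 = 85/6
Highest expected payoff is 95/6, from Low.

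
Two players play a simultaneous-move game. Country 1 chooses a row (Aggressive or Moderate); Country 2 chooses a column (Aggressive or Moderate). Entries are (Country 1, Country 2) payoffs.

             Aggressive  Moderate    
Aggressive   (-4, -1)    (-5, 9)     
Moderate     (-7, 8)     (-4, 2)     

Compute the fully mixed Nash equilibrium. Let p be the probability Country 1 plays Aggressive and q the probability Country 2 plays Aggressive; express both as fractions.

Each player's mixing probability is pinned down by making the *other* player indifferent.
Country 2 indifferent between Aggressive and Moderate: p·(-1) + (1−p)·8 = p·9 + (1−p)·2 ⟹ 8 + (-9)p = 2 + 7p ⟹ p = 3/8.
Country 1 indifferent between Aggressive and Moderate: q·(-4) + (1−q)·(-5) = q·(-7) + (1−q)·(-4) ⟹ (-5) + 1q = (-4) + (-3)q ⟹ q = 1/4.

p = 3/8, q = 1/4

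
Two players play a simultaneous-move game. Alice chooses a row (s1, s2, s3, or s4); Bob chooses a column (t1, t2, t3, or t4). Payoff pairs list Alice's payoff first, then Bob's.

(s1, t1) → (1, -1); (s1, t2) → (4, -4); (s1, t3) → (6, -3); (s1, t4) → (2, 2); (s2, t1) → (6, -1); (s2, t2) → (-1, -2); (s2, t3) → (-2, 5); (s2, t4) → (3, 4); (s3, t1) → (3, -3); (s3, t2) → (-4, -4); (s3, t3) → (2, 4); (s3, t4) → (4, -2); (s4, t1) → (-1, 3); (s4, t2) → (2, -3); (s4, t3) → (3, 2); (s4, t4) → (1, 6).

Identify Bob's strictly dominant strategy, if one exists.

None

Check whether one of Bob's strategies beats all alternatives regardless of what the opponent does.
t1 is not dominant: against s1, t4 gives 2 > -1.
t2 is not dominant: against s1, t1 gives -1 > -4.
t3 is not dominant: against s1, t1 gives -1 > -3.
t4 is not dominant: against s2, t3 gives 5 > 4.
No single strategy is best against every opponent action.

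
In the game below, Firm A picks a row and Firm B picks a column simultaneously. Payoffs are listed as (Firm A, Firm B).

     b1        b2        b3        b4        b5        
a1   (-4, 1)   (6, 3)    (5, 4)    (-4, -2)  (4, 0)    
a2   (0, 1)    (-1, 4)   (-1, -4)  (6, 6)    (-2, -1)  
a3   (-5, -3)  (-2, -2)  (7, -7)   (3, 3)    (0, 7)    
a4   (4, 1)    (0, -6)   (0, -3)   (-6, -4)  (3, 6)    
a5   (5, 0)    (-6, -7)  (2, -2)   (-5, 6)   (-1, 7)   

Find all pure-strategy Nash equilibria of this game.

A profile is a Nash equilibrium when each player is best-responding to the other.
Firm A's best responses — vs b1: a5 (payoff 5); vs b2: a1 (payoff 6); vs b3: a3 (payoff 7); vs b4: a2 (payoff 6); vs b5: a1 (payoff 4).
Firm B's best responses — vs a1: b3 (payoff 4); vs a2: b4 (payoff 6); vs a3: b5 (payoff 7); vs a4: b5 (payoff 6); vs a5: b5 (payoff 7).
The only mutual best response is (a2, b4); neither player gains by switching there.

(a2, b4)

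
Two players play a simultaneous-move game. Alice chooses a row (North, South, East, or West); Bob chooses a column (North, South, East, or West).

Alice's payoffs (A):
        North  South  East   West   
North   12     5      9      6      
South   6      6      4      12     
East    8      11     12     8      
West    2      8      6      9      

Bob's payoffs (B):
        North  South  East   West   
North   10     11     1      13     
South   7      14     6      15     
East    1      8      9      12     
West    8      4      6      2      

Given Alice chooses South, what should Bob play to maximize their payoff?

With Alice fixed at South, Bob's payoffs are: North → 7, South → 14, East → 6, West → 15.
The maximum is 15, achieved by West.

West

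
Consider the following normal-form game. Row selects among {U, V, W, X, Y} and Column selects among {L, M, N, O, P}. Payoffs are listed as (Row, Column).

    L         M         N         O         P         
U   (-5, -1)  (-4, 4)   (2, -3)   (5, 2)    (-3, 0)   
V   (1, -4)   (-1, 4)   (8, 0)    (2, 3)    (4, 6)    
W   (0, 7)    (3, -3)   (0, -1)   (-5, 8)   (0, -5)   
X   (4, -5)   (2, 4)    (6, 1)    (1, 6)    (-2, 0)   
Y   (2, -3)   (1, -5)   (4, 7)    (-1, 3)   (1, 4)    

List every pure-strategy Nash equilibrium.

(V, P)

A profile is a Nash equilibrium when each player is best-responding to the other.
Row's best responses — vs L: X (payoff 4); vs M: W (payoff 3); vs N: V (payoff 8); vs O: U (payoff 5); vs P: V (payoff 4).
Column's best responses — vs U: M (payoff 4); vs V: P (payoff 6); vs W: O (payoff 8); vs X: O (payoff 6); vs Y: N (payoff 7).
The only mutual best response is (V, P); neither player gains by switching there.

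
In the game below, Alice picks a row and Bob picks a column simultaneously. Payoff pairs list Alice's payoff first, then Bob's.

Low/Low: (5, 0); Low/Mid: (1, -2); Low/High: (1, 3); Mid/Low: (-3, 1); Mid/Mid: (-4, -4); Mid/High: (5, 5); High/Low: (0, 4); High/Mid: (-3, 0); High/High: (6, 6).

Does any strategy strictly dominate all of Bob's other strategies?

A strategy is strictly dominant if it gives Bob a strictly higher payoff than every other strategy, against every choice by the opponent.
High strictly dominates: vs Low: 3 > each of {0, -2}; vs Mid: 5 > each of {1, -4}; vs High: 6 > each of {4, 0}.

High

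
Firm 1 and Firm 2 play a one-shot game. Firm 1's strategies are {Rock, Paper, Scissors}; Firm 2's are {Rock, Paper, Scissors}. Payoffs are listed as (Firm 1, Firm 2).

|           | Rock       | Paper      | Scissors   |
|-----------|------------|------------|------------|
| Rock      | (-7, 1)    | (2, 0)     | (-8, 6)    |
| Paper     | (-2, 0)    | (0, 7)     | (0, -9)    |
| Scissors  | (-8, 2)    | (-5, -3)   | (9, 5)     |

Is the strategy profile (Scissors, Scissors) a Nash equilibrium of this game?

Yes

Holding Firm 2 at Scissors: Firm 1 gets 9 from Scissors, versus -8 from Rock, 0 from Paper. No profitable deviation for Firm 1.
Holding Firm 1 at Scissors: Firm 2 gets 5 from Scissors, versus 2 from Rock, -3 from Paper. No profitable deviation for Firm 2 either.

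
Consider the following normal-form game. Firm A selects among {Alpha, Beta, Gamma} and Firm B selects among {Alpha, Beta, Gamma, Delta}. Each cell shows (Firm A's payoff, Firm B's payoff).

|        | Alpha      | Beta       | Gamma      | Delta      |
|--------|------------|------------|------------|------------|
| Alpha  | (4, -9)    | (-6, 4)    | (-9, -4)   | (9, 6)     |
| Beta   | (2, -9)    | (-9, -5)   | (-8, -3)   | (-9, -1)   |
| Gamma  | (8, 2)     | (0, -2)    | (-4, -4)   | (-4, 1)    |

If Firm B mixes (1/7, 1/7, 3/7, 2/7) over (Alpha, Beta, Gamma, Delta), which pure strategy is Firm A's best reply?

Alpha

Firm A's best reply maximizes expected payoff against the mix.
Alpha: (1/7)·4 + (1/7)·(-6) + (3/7)·(-9) + (2/7)·9 = -11/7
Beta: (1/7)·2 + (1/7)·(-9) + (3/7)·(-8) + (2/7)·(-9) = -7
Gamma: (1/7)·8 + (1/7)·0 + (3/7)·(-4) + (2/7)·(-4) = -12/7
Highest expected payoff is -11/7, from Alpha.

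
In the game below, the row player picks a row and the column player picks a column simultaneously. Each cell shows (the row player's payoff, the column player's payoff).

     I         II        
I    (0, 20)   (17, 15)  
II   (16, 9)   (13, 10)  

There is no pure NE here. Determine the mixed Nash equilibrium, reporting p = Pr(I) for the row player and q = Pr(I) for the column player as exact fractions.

p = 1/6, q = 1/5

In a mixed NE each player is indifferent between their pure strategies, so the opponent's mix sets the indifference.
The column player indifferent between I and II: p·20 + (1−p)·9 = p·15 + (1−p)·10 ⟹ 9 + 11p = 10 + 5p ⟹ p = 1/6.
The row player indifferent between I and II: q·0 + (1−q)·17 = q·16 + (1−q)·13 ⟹ 17 + (-17)q = 13 + 3q ⟹ q = 1/5.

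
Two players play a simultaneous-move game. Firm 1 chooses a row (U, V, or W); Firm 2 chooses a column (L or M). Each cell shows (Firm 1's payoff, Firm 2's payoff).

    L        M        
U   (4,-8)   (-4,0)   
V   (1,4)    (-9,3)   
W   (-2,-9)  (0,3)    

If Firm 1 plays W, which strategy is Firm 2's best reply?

M

With Firm 1 fixed at W, Firm 2's payoffs are: L → -9, M → 3.
The maximum is 3, achieved by M.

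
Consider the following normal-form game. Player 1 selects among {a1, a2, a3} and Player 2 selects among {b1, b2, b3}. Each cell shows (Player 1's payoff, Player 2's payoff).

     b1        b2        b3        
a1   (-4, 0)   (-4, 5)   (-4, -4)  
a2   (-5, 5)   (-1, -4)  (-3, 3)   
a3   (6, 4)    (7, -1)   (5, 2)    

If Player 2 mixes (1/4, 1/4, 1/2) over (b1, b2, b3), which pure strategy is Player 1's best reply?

a3

Player 1's best reply maximizes expected payoff against the mix.
a1: (1/4)·(-4) + (1/4)·(-4) + (1/2)·(-4) = -4
a2: (1/4)·(-5) + (1/4)·(-1) + (1/2)·(-3) = -3
a3: (1/4)·6 + (1/4)·7 + (1/2)·5 = 23/4
Highest expected payoff is 23/4, from a3.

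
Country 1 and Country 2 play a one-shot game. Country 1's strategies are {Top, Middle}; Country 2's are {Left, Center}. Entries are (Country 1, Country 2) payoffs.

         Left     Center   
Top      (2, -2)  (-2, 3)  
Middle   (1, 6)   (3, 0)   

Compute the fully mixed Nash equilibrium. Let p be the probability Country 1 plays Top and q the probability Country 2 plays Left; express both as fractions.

In a mixed NE each player is indifferent between their pure strategies, so the opponent's mix sets the indifference.
Country 2 indifferent between Left and Center: p·(-2) + (1−p)·6 = p·3 + (1−p)·0 ⟹ 6 + (-8)p = 0 + 3p ⟹ p = 6/11.
Country 1 indifferent between Top and Middle: q·2 + (1−q)·(-2) = q·1 + (1−q)·3 ⟹ (-2) + 4q = 3 + (-2)q ⟹ q = 5/6.

p = 6/11, q = 5/6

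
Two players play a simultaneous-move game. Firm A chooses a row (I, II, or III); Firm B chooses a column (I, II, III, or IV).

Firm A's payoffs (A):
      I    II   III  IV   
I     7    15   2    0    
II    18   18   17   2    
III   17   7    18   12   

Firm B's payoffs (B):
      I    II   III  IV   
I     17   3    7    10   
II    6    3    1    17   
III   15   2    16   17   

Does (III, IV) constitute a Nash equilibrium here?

Yes

Holding Firm B at IV: Firm A gets 12 from III, versus 0 from I, 2 from II. No profitable deviation for Firm A.
Holding Firm A at III: Firm B gets 17 from IV, versus 15 from I, 2 from II, 16 from III. No profitable deviation for Firm B either.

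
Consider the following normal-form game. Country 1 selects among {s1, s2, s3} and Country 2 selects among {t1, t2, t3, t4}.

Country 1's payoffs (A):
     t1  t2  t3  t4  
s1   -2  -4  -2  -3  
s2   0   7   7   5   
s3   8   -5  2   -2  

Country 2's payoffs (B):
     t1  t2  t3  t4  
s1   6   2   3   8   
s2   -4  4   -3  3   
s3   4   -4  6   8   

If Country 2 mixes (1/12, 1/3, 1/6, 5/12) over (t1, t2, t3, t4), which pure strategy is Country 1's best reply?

s2

Compute Country 1's expected payoff from each pure strategy against the given mix.
s1: (1/12)·(-2) + (1/3)·(-4) + (1/6)·(-2) + (5/12)·(-3) = -37/12
s2: (1/12)·0 + (1/3)·7 + (1/6)·7 + (5/12)·5 = 67/12
s3: (1/12)·8 + (1/3)·(-5) + (1/6)·2 + (5/12)·(-2) = -3/2
Highest expected payoff is 67/12, from s2.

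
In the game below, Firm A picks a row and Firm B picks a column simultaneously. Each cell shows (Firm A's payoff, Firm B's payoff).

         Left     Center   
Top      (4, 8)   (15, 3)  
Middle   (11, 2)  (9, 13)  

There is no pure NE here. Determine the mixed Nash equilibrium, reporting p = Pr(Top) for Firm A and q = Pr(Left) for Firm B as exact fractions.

Each player's mixing probability is pinned down by making the *other* player indifferent.
Firm B indifferent between Left and Center: p·8 + (1−p)·2 = p·3 + (1−p)·13 ⟹ 2 + 6p = 13 + (-10)p ⟹ p = 11/16.
Firm A indifferent between Top and Middle: q·4 + (1−q)·15 = q·11 + (1−q)·9 ⟹ 15 + (-11)q = 9 + 2q ⟹ q = 6/13.

p = 11/16, q = 6/13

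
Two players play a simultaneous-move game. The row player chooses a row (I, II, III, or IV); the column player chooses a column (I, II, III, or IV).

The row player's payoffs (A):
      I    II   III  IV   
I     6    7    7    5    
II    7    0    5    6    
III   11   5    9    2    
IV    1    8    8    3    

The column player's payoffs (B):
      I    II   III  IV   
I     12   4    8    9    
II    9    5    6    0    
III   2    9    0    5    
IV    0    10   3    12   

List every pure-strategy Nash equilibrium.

No pure-strategy Nash equilibrium

A profile is a Nash equilibrium when each player is best-responding to the other.
The row player's best responses — vs I: III (payoff 11); vs II: IV (payoff 8); vs III: III (payoff 9); vs IV: II (payoff 6).
The column player's best responses — vs I: I (payoff 12); vs II: I (payoff 9); vs III: II (payoff 9); vs IV: IV (payoff 12).
No cell has both players best-responding. For instance, the row player's best reply to II is IV, but against IV the column player prefers IV over II.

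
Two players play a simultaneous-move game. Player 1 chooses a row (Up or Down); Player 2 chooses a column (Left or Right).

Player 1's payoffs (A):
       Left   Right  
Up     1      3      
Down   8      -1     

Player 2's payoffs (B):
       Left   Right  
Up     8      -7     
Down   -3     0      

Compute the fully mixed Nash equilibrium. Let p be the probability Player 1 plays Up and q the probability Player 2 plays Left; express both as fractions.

In a mixed NE each player is indifferent between their pure strategies, so the opponent's mix sets the indifference.
Player 2 indifferent between Left and Right: p·8 + (1−p)·(-3) = p·(-7) + (1−p)·0 ⟹ (-3) + 11p = 0 + (-7)p ⟹ p = 1/6.
Player 1 indifferent between Up and Down: q·1 + (1−q)·3 = q·8 + (1−q)·(-1) ⟹ 3 + (-2)q = (-1) + 9q ⟹ q = 4/11.

p = 1/6, q = 4/11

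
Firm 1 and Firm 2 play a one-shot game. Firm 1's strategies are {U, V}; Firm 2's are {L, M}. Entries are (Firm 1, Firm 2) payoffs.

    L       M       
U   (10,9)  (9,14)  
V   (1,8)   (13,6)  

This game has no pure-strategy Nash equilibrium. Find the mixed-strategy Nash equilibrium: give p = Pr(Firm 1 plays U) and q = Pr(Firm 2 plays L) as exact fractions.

In a mixed NE each player is indifferent between their pure strategies, so the opponent's mix sets the indifference.
Firm 2 indifferent between L and M: p·9 + (1−p)·8 = p·14 + (1−p)·6 ⟹ 8 + 1p = 6 + 8p ⟹ p = 2/7.
Firm 1 indifferent between U and V: q·10 + (1−q)·9 = q·1 + (1−q)·13 ⟹ 9 + 1q = 13 + (-12)q ⟹ q = 4/13.

p = 2/7, q = 4/13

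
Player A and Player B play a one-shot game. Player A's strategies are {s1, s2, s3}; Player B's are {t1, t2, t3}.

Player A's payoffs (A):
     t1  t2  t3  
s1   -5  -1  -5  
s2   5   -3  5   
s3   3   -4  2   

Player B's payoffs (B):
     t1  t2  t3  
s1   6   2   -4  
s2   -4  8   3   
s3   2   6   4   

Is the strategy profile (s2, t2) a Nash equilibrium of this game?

Holding Player B at t2: Player A gets -3 from s2 but could get -1 by switching to s1. Player A has a profitable deviation.

No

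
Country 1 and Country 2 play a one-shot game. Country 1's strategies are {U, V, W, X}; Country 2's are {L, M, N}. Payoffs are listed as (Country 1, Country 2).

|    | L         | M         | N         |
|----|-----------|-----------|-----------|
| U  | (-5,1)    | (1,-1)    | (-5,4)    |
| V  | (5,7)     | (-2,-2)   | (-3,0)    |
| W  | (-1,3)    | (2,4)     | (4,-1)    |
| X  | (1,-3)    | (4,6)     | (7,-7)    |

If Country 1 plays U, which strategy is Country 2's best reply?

N

With Country 1 fixed at U, Country 2's payoffs are: L → 1, M → -1, N → 4.
The maximum is 4, achieved by N.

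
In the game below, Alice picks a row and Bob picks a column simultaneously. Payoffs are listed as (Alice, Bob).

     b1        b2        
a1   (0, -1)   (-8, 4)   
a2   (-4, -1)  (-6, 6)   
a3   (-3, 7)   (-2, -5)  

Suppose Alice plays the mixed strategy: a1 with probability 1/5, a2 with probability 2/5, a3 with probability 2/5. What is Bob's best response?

b1

Compute Bob's expected payoff from each pure strategy against the given mix.
b1: (1/5)·(-1) + (2/5)·(-1) + (2/5)·7 = 11/5
b2: (1/5)·4 + (2/5)·6 + (2/5)·(-5) = 6/5
Highest expected payoff is 11/5, from b1.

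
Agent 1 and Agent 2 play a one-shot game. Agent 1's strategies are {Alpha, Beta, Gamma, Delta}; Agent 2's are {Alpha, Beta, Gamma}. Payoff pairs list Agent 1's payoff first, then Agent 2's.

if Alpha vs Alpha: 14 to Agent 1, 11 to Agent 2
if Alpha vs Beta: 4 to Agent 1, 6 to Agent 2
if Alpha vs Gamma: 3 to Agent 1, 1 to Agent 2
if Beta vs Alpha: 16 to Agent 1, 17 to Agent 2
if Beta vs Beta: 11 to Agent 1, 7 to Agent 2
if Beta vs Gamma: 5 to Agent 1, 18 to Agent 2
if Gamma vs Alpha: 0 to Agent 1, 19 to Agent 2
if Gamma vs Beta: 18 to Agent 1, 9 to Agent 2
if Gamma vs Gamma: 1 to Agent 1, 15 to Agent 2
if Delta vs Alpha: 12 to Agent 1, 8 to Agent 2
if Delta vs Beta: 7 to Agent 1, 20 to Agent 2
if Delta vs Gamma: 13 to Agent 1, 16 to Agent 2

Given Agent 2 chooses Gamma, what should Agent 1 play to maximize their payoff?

Delta

With Agent 2 fixed at Gamma, Agent 1's payoffs are: Alpha → 3, Beta → 5, Gamma → 1, Delta → 13.
The maximum is 13, achieved by Delta.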